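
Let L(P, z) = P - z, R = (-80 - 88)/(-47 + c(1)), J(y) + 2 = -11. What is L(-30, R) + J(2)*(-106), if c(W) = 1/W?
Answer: 30920/23 ≈ 1344.3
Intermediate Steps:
J(y) = -13 (J(y) = -2 - 11 = -13)
R = 84/23 (R = (-80 - 88)/(-47 + 1/1) = -168/(-47 + 1) = -168/(-46) = -168*(-1/46) = 84/23 ≈ 3.6522)
L(-30, R) + J(2)*(-106) = (-30 - 1*84/23) - 13*(-106) = (-30 - 84/23) + 1378 = -774/23 + 1378 = 30920/23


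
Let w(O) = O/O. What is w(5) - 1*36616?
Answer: -36615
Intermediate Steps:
w(O) = 1
w(5) - 1*36616 = 1 - 1*36616 = 1 - 36616 = -36615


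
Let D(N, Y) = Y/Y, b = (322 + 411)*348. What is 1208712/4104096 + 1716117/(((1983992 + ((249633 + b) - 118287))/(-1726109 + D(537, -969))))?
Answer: -253274245381161679/202675821844 ≈ -1.2497e+6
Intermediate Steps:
b = 255084 (b = 733*348 = 255084)
D(N, Y) = 1
1208712/4104096 + 1716117/(((1983992 + ((249633 + b) - 118287))/(-1726109 + D(537, -969)))) = 1208712/4104096 + 1716117/(((1983992 + ((249633 + 255084) - 118287))/(-1726109 + 1))) = 1208712*(1/4104096) + 1716117/(((1983992 + (504717 - 118287))/(-1726108))) = 50363/171004 + 1716117/(((1983992 + 386430)*(-1/1726108))) = 50363/171004 + 1716117/((2370422*(-1/1726108))) = 50363/171004 + 1716117/(-1185211/863054) = 50363/171004 + 1716117*(-863054/1185211) = 50363/171004 - 1481101641318/1185211 = -253274245381161679/202675821844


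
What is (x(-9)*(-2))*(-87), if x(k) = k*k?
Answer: 14094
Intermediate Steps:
x(k) = k²
(x(-9)*(-2))*(-87) = ((-9)²*(-2))*(-87) = (81*(-2))*(-87) = -162*(-87) = 14094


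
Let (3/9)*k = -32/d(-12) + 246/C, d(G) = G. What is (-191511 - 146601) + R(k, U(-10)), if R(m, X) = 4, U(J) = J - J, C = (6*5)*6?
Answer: -338108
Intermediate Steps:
C = 180 (C = 30*6 = 180)
k = 121/10 (k = 3*(-32/(-12) + 246/180) = 3*(-32*(-1/12) + 246*(1/180)) = 3*(8/3 + 41/30) = 3*(121/30) = 121/10 ≈ 12.100)
U(J) = 0
(-191511 - 146601) + R(k, U(-10)) = (-191511 - 146601) + 4 = -338112 + 4 = -338108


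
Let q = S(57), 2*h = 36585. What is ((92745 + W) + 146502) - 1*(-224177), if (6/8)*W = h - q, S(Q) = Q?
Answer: 487738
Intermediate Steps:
h = 36585/2 (h = (1/2)*36585 = 36585/2 ≈ 18293.)
q = 57
W = 24314 (W = 4*(36585/2 - 1*57)/3 = 4*(36585/2 - 57)/3 = (4/3)*(36471/2) = 24314)
((92745 + W) + 146502) - 1*(-224177) = ((92745 + 24314) + 146502) - 1*(-224177) = (117059 + 146502) + 224177 = 263561 + 224177 = 487738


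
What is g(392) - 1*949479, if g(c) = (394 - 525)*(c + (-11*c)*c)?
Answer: 220428993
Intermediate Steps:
g(c) = -131*c + 1441*c**2 (g(c) = -131*(c - 11*c**2) = -131*c + 1441*c**2)
g(392) - 1*949479 = 131*392*(-1 + 11*392) - 1*949479 = 131*392*(-1 + 4312) - 949479 = 131*392*4311 - 949479 = 221378472 - 949479 = 220428993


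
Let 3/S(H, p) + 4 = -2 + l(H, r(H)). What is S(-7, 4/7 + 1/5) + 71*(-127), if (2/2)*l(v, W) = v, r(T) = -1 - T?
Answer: -117224/13 ≈ -9017.2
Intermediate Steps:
l(v, W) = v
S(H, p) = 3/(-6 + H) (S(H, p) = 3/(-4 + (-2 + H)) = 3/(-6 + H))
S(-7, 4/7 + 1/5) + 71*(-127) = 3/(-6 - 7) + 71*(-127) = 3/(-13) - 9017 = 3*(-1/13) - 9017 = -3/13 - 9017 = -117224/13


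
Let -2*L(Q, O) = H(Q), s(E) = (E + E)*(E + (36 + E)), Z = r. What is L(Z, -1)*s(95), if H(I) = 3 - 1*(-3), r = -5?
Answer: -128820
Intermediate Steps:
H(I) = 6 (H(I) = 3 + 3 = 6)
Z = -5
s(E) = 2*E*(36 + 2*E) (s(E) = (2*E)*(36 + 2*E) = 2*E*(36 + 2*E))
L(Q, O) = -3 (L(Q, O) = -1/2*6 = -3)
L(Z, -1)*s(95) = -12*95*(18 + 95) = -12*95*113 = -3*42940 = -128820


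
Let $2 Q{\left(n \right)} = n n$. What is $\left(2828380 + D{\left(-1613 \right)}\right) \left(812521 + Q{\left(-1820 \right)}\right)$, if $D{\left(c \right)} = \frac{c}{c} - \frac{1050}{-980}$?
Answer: $\frac{97754807020629}{14} \approx 6.9825 \cdot 10^{12}$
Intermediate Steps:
$D{\left(c \right)} = \frac{29}{14}$ ($D{\left(c \right)} = 1 - - \frac{15}{14} = 1 + \frac{15}{14} = \frac{29}{14}$)
$Q{\left(n \right)} = \frac{n^{2}}{2}$ ($Q{\left(n \right)} = \frac{n n}{2} = \frac{n^{2}}{2}$)
$\left(2828380 + D{\left(-1613 \right)}\right) \left(812521 + Q{\left(-1820 \right)}\right) = \left(2828380 + \frac{29}{14}\right) \left(812521 + \frac{\left(-1820\right)^{2}}{2}\right) = \frac{39597349 \left(812521 + \frac{1}{2} \cdot 3312400\right)}{14} = \frac{39597349 \left(812521 + 1656200\right)}{14} = \frac{39597349}{14} \cdot 2468721 = \frac{97754807020629}{14}$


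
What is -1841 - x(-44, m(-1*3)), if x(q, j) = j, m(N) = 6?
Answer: -1847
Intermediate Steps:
-1841 - x(-44, m(-1*3)) = -1841 - 1*6 = -1841 - 6 = -1847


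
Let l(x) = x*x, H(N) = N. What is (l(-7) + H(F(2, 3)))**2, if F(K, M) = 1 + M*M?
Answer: 3481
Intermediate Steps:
F(K, M) = 1 + M**2
l(x) = x**2
(l(-7) + H(F(2, 3)))**2 = ((-7)**2 + (1 + 3**2))**2 = (49 + (1 + 9))**2 = (49 + 10)**2 = 59**2 = 3481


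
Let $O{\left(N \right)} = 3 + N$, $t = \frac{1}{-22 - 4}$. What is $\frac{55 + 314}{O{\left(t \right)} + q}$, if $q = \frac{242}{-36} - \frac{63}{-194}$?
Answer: $- \frac{8375562}{77989} \approx -107.39$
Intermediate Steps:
$t = - \frac{1}{26}$ ($t = \frac{1}{-26} = - \frac{1}{26} \approx -0.038462$)
$q = - \frac{5585}{873}$ ($q = 242 \left(- \frac{1}{36}\right) - - \frac{63}{194} = - \frac{121}{18} + \frac{63}{194} = - \frac{5585}{873} \approx -6.3975$)
$\frac{55 + 314}{O{\left(t \right)} + q} = \frac{55 + 314}{\left(3 - \frac{1}{26}\right) - \frac{5585}{873}} = \frac{369}{\frac{77}{26} - \frac{5585}{873}} = \frac{369}{- \frac{77989}{22698}} = 369 \left(- \frac{22698}{77989}\right) = - \frac{8375562}{77989}$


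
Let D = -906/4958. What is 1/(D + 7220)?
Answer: 2479/17897927 ≈ 0.00013851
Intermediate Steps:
D = -453/2479 (D = -906*1/4958 = -453/2479 ≈ -0.18273)
1/(D + 7220) = 1/(-453/2479 + 7220) = 1/(17897927/2479) = 2479/17897927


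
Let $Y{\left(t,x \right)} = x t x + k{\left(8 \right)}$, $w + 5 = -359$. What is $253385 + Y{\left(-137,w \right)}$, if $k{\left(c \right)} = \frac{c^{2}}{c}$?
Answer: $-17898559$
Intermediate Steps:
$w = -364$ ($w = -5 - 359 = -364$)
$k{\left(c \right)} = c$
$Y{\left(t,x \right)} = 8 + t x^{2}$ ($Y{\left(t,x \right)} = x t x + 8 = t x x + 8 = t x^{2} + 8 = 8 + t x^{2}$)
$253385 + Y{\left(-137,w \right)} = 253385 + \left(8 - 137 \left(-364\right)^{2}\right) = 253385 + \left(8 - 18151952\right) = 253385 - 18151944 = -17898559$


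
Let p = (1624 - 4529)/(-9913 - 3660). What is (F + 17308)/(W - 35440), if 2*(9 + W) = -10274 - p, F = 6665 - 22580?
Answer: -5402054/157392923 ≈ -0.034322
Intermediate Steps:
F = -15915
p = 415/1939 (p = -2905/(-13573) = -2905*(-1/13573) = 415/1939 ≈ 0.21403)
W = -19956603/3878 (W = -9 + (-10274 - 1*415/1939)/2 = -9 + (-10274 - 415/1939)/2 = -9 + (½)*(-19921701/1939) = -9 - 19921701/3878 = -19956603/3878 ≈ -5146.1)
(F + 17308)/(W - 35440) = (-15915 + 17308)/(-19956603/3878 - 35440) = 1393/(-157392923/3878) = 1393*(-3878/157392923) = -5402054/157392923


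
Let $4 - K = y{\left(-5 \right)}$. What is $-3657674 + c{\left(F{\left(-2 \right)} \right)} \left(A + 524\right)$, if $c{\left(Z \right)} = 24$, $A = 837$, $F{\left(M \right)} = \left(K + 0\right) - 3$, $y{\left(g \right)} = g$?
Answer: $-3625010$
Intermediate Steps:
$K = 9$ ($K = 4 - -5 = 4 + 5 = 9$)
$F{\left(M \right)} = 6$ ($F{\left(M \right)} = \left(9 + 0\right) - 3 = 9 - 3 = 6$)
$-3657674 + c{\left(F{\left(-2 \right)} \right)} \left(A + 524\right) = -3657674 + 24 \left(837 + 524\right) = -3657674 + 24 \cdot 1361 = -3657674 + 32664 = -3625010$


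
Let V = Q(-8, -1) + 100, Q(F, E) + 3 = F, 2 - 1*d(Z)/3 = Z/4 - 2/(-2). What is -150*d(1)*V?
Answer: -60075/2 ≈ -30038.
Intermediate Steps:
d(Z) = 3 - 3*Z/4 (d(Z) = 6 - 3*(Z/4 - 2/(-2)) = 6 - 3*(Z*(¼) - 2*(-½)) = 6 - 3*(Z/4 + 1) = 6 - 3*(1 + Z/4) = 6 + (-3 - 3*Z/4) = 3 - 3*Z/4)
Q(F, E) = -3 + F
V = 89 (V = (-3 - 8) + 100 = -11 + 100 = 89)
-150*d(1)*V = -150*(3 - ¾*1)*89 = -150*(3 - ¾)*89 = -675*89/2 = -150*801/4 = -60075/2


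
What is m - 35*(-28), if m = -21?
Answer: 959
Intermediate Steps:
m - 35*(-28) = -21 - 35*(-28) = -21 + 980 = 959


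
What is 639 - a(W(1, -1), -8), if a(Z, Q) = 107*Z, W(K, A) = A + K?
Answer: 639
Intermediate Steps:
639 - a(W(1, -1), -8) = 639 - 107*(-1 + 1) = 639 - 107*0 = 639 - 1*0 = 639 + 0 = 639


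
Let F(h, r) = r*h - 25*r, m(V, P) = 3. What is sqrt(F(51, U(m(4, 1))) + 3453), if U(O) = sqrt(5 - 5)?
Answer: sqrt(3453) ≈ 58.762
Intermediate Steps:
U(O) = 0 (U(O) = sqrt(0) = 0)
F(h, r) = -25*r + h*r (F(h, r) = h*r - 25*r = -25*r + h*r)
sqrt(F(51, U(m(4, 1))) + 3453) = sqrt(0*(-25 + 51) + 3453) = sqrt(0*26 + 3453) = sqrt(0 + 3453) = sqrt(3453)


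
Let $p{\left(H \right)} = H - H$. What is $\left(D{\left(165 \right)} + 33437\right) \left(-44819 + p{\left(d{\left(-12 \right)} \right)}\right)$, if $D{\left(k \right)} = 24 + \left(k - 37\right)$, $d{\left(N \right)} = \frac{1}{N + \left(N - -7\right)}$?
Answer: $-1505425391$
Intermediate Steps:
$d{\left(N \right)} = \frac{1}{7 + 2 N}$ ($d{\left(N \right)} = \frac{1}{N + \left(N + 7\right)} = \frac{1}{N + \left(7 + N\right)} = \frac{1}{7 + 2 N}$)
$D{\left(k \right)} = -13 + k$ ($D{\left(k \right)} = 24 + \left(-37 + k\right) = -13 + k$)
$p{\left(H \right)} = 0$
$\left(D{\left(165 \right)} + 33437\right) \left(-44819 + p{\left(d{\left(-12 \right)} \right)}\right) = \left(\left(-13 + 165\right) + 33437\right) \left(-44819 + 0\right) = \left(152 + 33437\right) \left(-44819\right) = 33589 \left(-44819\right) = -1505425391$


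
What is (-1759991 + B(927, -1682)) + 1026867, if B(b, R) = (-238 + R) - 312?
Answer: -735356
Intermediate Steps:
B(b, R) = -550 + R
(-1759991 + B(927, -1682)) + 1026867 = (-1759991 + (-550 - 1682)) + 1026867 = (-1759991 - 2232) + 1026867 = -1762223 + 1026867 = -735356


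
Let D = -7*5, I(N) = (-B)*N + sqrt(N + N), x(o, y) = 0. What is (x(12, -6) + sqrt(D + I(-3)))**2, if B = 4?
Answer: -23 + I*sqrt(6) ≈ -23.0 + 2.4495*I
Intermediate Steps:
I(N) = -4*N + sqrt(2)*sqrt(N) (I(N) = (-1*4)*N + sqrt(N + N) = -4*N + sqrt(2*N) = -4*N + sqrt(2)*sqrt(N))
D = -35
(x(12, -6) + sqrt(D + I(-3)))**2 = (0 + sqrt(-35 + (-4*(-3) + sqrt(2)*sqrt(-3))))**2 = (0 + sqrt(-35 + (12 + sqrt(2)*(I*sqrt(3)))))**2 = (0 + sqrt(-35 + (12 + I*sqrt(6))))**2 = (0 + sqrt(-23 + I*sqrt(6)))**2 = (sqrt(-23 + I*sqrt(6)))**2 = -23 + I*sqrt(6)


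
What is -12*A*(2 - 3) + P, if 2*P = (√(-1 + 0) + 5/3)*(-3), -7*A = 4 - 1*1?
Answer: -107/14 - 3*I/2 ≈ -7.6429 - 1.5*I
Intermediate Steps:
A = -3/7 (A = -(4 - 1*1)/7 = -(4 - 1)/7 = -⅐*3 = -3/7 ≈ -0.42857)
P = -5/2 - 3*I/2 (P = ((√(-1 + 0) + 5/3)*(-3))/2 = ((√(-1) + 5*(⅓))*(-3))/2 = ((I + 5/3)*(-3))/2 = ((5/3 + I)*(-3))/2 = (-5 - 3*I)/2 = -5/2 - 3*I/2 ≈ -2.5 - 1.5*I)
-12*A*(2 - 3) + P = -(-36)*(2 - 3)/7 + (-5/2 - 3*I/2) = -(-36)*(-1)/7 + (-5/2 - 3*I/2) = -12*3/7 + (-5/2 - 3*I/2) = -36/7 + (-5/2 - 3*I/2) = -107/14 - 3*I/2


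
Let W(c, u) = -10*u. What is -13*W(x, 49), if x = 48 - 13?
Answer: 6370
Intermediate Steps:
x = 35
-13*W(x, 49) = -(-130)*49 = -13*(-490) = 6370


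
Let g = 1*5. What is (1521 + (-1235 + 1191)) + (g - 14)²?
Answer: 1558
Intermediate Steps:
g = 5
(1521 + (-1235 + 1191)) + (g - 14)² = (1521 + (-1235 + 1191)) + (5 - 14)² = (1521 - 44) + (-9)² = 1477 + 81 = 1558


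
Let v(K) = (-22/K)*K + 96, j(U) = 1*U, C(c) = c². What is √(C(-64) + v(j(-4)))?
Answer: √4170 ≈ 64.576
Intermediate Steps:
j(U) = U
v(K) = 74 (v(K) = -22 + 96 = 74)
√(C(-64) + v(j(-4))) = √((-64)² + 74) = √(4096 + 74) = √4170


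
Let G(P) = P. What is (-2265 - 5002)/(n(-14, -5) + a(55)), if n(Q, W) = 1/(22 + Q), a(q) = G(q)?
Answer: -58136/441 ≈ -131.83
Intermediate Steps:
a(q) = q
(-2265 - 5002)/(n(-14, -5) + a(55)) = (-2265 - 5002)/(1/(22 - 14) + 55) = -7267/(1/8 + 55) = -7267/441/8 = -7267*8/441 = -58136/441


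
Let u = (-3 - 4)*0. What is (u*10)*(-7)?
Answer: 0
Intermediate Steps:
u = 0 (u = -7*0 = 0)
(u*10)*(-7) = (0*10)*(-7) = 0*(-7) = 0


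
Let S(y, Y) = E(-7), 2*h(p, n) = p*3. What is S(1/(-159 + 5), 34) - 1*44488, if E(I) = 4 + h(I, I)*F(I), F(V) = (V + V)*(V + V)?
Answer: -46542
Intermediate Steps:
h(p, n) = 3*p/2 (h(p, n) = (p*3)/2 = (3*p)/2 = 3*p/2)
F(V) = 4*V² (F(V) = (2*V)*(2*V) = 4*V²)
E(I) = 4 + 6*I³ (E(I) = 4 + (3*I/2)*(4*I²) = 4 + 6*I³)
S(y, Y) = -2054 (S(y, Y) = 4 + 6*(-7)³ = 4 + 6*(-343) = 4 - 2058 = -2054)
S(1/(-159 + 5), 34) - 1*44488 = -2054 - 1*44488 = -2054 - 44488 = -46542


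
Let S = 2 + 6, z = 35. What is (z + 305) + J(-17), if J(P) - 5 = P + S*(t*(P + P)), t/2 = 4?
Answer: -1848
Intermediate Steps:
t = 8 (t = 2*4 = 8)
S = 8
J(P) = 5 + 129*P (J(P) = 5 + (P + 8*(8*(P + P))) = 5 + (P + 8*(8*(2*P))) = 5 + (P + 8*(16*P)) = 5 + (P + 128*P) = 5 + 129*P)
(z + 305) + J(-17) = (35 + 305) + (5 + 129*(-17)) = 340 + (5 - 2193) = 340 - 2188 = -1848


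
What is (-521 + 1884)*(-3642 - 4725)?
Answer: -11404221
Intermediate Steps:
(-521 + 1884)*(-3642 - 4725) = 1363*(-8367) = -11404221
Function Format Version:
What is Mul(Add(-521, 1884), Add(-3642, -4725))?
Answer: -11404221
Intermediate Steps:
Mul(Add(-521, 1884), Add(-3642, -4725)) = Mul(1363, -8367) = -11404221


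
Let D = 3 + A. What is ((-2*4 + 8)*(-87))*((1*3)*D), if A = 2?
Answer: 0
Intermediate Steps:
D = 5 (D = 3 + 2 = 5)
((-2*4 + 8)*(-87))*((1*3)*D) = ((-2*4 + 8)*(-87))*((1*3)*5) = ((-8 + 8)*(-87))*(3*5) = (0*(-87))*15 = 0*15 = 0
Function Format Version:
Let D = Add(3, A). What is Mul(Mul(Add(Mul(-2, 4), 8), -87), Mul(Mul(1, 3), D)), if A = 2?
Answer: 0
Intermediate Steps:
D = 5 (D = Add(3, 2) = 5)
Mul(Mul(Add(Mul(-2, 4), 8), -87), Mul(Mul(1, 3), D)) = Mul(Mul(Add(Mul(-2, 4), 8), -87), Mul(Mul(1, 3), 5)) = Mul(Mul(Add(-8, 8), -87), Mul(3, 5)) = Mul(Mul(0, -87), 15) = Mul(0, 15) = 0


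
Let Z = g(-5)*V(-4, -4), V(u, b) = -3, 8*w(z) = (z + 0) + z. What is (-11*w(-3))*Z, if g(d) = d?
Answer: 495/4 ≈ 123.75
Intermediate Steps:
w(z) = z/4 (w(z) = ((z + 0) + z)/8 = (z + z)/8 = (2*z)/8 = z/4)
Z = 15 (Z = -5*(-3) = 15)
(-11*w(-3))*Z = -11*(-3)/4*15 = -11*(-¾)*15 = (33/4)*15 = 495/4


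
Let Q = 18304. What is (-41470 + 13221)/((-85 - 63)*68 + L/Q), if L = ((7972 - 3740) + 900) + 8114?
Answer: 258534848/92099105 ≈ 2.8071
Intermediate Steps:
L = 13246 (L = (4232 + 900) + 8114 = 5132 + 8114 = 13246)
(-41470 + 13221)/((-85 - 63)*68 + L/Q) = (-41470 + 13221)/((-85 - 63)*68 + 13246/18304) = -28249/(-148*68 + 13246*(1/18304)) = -28249/(-10064 + 6623/9152) = -28249/(-92099105/9152) = -28249*(-9152/92099105) = 258534848/92099105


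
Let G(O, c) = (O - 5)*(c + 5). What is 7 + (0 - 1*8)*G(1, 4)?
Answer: 295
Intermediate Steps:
G(O, c) = (-5 + O)*(5 + c)
7 + (0 - 1*8)*G(1, 4) = 7 + (0 - 1*8)*(-25 - 5*4 + 5*1 + 1*4) = 7 + (0 - 8)*(-25 - 20 + 5 + 4) = 7 - 8*(-36) = 7 + 288 = 295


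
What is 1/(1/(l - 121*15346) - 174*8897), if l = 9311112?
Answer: -7454246/11539754239187 ≈ -6.4596e-7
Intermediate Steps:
1/(1/(l - 121*15346) - 174*8897) = 1/(1/(9311112 - 121*15346) - 174*8897) = 1/(1/(9311112 - 1856866) - 1548078) = 1/(1/7454246 - 1548078) = 1/(-11539754239187/7454246) = -7454246/11539754239187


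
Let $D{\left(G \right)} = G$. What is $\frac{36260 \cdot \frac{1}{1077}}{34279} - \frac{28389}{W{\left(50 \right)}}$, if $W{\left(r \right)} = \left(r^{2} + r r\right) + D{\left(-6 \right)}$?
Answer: $- \frac{149699675921}{26338700586} \approx -5.6836$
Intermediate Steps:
$W{\left(r \right)} = -6 + 2 r^{2}$ ($W{\left(r \right)} = \left(r^{2} + r r\right) - 6 = \left(r^{2} + r^{2}\right) - 6 = 2 r^{2} - 6 = -6 + 2 r^{2}$)
$\frac{36260 \cdot \frac{1}{1077}}{34279} - \frac{28389}{W{\left(50 \right)}} = \frac{36260 \cdot \frac{1}{1077}}{34279} - \frac{28389}{-6 + 2 \cdot 50^{2}} = 36260 \cdot \frac{1}{1077} \cdot \frac{1}{34279} - \frac{28389}{-6 + 2 \cdot 2500} = \frac{36260}{1077} \cdot \frac{1}{34279} - \frac{28389}{-6 + 5000} = \frac{5180}{5274069} - \frac{28389}{4994} = - \frac{149699675921}{26338700586}$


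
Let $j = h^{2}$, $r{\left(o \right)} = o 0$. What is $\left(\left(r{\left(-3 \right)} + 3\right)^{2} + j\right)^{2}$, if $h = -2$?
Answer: $169$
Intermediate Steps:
$r{\left(o \right)} = 0$
$j = 4$ ($j = \left(-2\right)^{2} = 4$)
$\left(\left(r{\left(-3 \right)} + 3\right)^{2} + j\right)^{2} = \left(\left(0 + 3\right)^{2} + 4\right)^{2} = \left(3^{2} + 4\right)^{2} = \left(9 + 4\right)^{2} = 13^{2} = 169$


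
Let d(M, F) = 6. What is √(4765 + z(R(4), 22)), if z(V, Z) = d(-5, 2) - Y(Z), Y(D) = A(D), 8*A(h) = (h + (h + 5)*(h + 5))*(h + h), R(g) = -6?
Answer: √2562/2 ≈ 25.308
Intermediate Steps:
A(h) = h*(h + (5 + h)²)/4 (A(h) = ((h + (h + 5)*(h + 5))*(h + h))/8 = ((h + (5 + h)*(5 + h))*(2*h))/8 = ((h + (5 + h)²)*(2*h))/8 = (2*h*(h + (5 + h)²))/8 = h*(h + (5 + h)²)/4)
Y(D) = D*(D + (5 + D)²)/4
z(V, Z) = 6 - Z*(Z + (5 + Z)²)/4
√(4765 + z(R(4), 22)) = √(4765 + (6 - ¼*22*(22 + (5 + 22)²))) = √(4765 + (6 - ¼*22*(22 + 27²))) = √(4765 + (6 - ¼*22*(22 + 729))) = √(4765 + (6 - ¼*22*751)) = √(4765 + (6 - 8261/2)) = √(4765 - 8249/2) = √(1281/2) = √2562/2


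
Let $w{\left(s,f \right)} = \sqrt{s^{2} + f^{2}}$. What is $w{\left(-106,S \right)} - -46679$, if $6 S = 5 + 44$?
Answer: $46679 + \frac{\sqrt{406897}}{6} \approx 46785.0$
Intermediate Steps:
$S = \frac{49}{6}$ ($S = \frac{5 + 44}{6} = \frac{1}{6} \cdot 49 = \frac{49}{6} \approx 8.1667$)
$w{\left(s,f \right)} = \sqrt{f^{2} + s^{2}}$
$w{\left(-106,S \right)} - -46679 = \sqrt{\left(\frac{49}{6}\right)^{2} + \left(-106\right)^{2}} - -46679 = \sqrt{\frac{2401}{36} + 11236} + 46679 = \sqrt{\frac{406897}{36}} + 46679 = \frac{\sqrt{406897}}{6} + 46679 = 46679 + \frac{\sqrt{406897}}{6}$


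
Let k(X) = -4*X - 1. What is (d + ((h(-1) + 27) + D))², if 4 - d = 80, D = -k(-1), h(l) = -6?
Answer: 3364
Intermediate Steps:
k(X) = -1 - 4*X
D = -3 (D = -(-1 - 4*(-1)) = -(-1 + 4) = -1*3 = -3)
d = -76 (d = 4 - 1*80 = 4 - 80 = -76)
(d + ((h(-1) + 27) + D))² = (-76 + ((-6 + 27) - 3))² = (-76 + (21 - 3))² = (-76 + 18)² = (-58)² = 3364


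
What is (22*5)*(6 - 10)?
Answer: -440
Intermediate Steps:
(22*5)*(6 - 10) = 110*(-4) = -440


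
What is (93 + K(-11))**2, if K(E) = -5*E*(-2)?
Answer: 289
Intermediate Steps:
K(E) = 10*E
(93 + K(-11))**2 = (93 + 10*(-11))**2 = (93 - 110)**2 = (-17)**2 = 289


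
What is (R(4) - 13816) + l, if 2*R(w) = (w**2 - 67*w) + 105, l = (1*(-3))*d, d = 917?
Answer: -33281/2 ≈ -16641.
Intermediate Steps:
l = -2751 (l = (1*(-3))*917 = -3*917 = -2751)
R(w) = 105/2 + w**2/2 - 67*w/2 (R(w) = ((w**2 - 67*w) + 105)/2 = (105 + w**2 - 67*w)/2 = 105/2 + w**2/2 - 67*w/2)
(R(4) - 13816) + l = ((105/2 + (1/2)*4**2 - 67/2*4) - 13816) - 2751 = ((105/2 + (1/2)*16 - 134) - 13816) - 2751 = ((105/2 + 8 - 134) - 13816) - 2751 = (-147/2 - 13816) - 2751 = -27779/2 - 2751 = -33281/2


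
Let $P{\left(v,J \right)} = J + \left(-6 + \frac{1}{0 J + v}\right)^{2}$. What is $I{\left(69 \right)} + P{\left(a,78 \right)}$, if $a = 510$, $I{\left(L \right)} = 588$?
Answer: $\frac{182584081}{260100} \approx 701.98$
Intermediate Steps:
$P{\left(v,J \right)} = J + \left(-6 + \frac{1}{v}\right)^{2}$ ($P{\left(v,J \right)} = J + \left(-6 + \frac{1}{0 + v}\right)^{2} = J + \left(-6 + \frac{1}{v}\right)^{2}$)
$I{\left(69 \right)} + P{\left(a,78 \right)} = 588 + \left(78 + \frac{\left(-1 + 6 \cdot 510\right)^{2}}{260100}\right) = 588 + \left(78 + \frac{\left(-1 + 3060\right)^{2}}{260100}\right) = 588 + \left(78 + \frac{3059^{2}}{260100}\right) = 588 + \left(78 + \frac{1}{260100} \cdot 9357481\right) = 588 + \left(78 + \frac{9357481}{260100}\right) = 588 + \frac{29645281}{260100} = \frac{182584081}{260100}$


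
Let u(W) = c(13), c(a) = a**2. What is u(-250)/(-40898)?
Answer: -1/242 ≈ -0.0041322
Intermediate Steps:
u(W) = 169 (u(W) = 13**2 = 169)
u(-250)/(-40898) = 169/(-40898) = 169*(-1/40898) = -1/242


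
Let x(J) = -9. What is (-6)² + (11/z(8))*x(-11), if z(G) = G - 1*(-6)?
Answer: 405/14 ≈ 28.929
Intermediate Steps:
z(G) = 6 + G (z(G) = G + 6 = 6 + G)
(-6)² + (11/z(8))*x(-11) = (-6)² + (11/(6 + 8))*(-9) = 36 + (11/14)*(-9) = 36 - 99/14 = 405/14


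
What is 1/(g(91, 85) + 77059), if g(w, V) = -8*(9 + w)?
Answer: 1/76259 ≈ 1.3113e-5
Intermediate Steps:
g(w, V) = -72 - 8*w
1/(g(91, 85) + 77059) = 1/((-72 - 8*91) + 77059) = 1/((-72 - 728) + 77059) = 1/(-800 + 77059) = 1/76259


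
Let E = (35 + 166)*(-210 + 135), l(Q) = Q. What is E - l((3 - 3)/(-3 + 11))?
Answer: -15075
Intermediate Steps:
E = -15075 (E = 201*(-75) = -15075)
E - l((3 - 3)/(-3 + 11)) = -15075 - (3 - 3)/(-3 + 11) = -15075 - 0/8 = -15075 - 1*0 = -15075 + 0 = -15075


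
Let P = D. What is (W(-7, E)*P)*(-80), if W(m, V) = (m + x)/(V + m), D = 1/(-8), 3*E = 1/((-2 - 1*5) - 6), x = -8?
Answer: 2925/137 ≈ 21.350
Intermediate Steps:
E = -1/39 (E = 1/(3*((-2 - 1*5) - 6)) = 1/(3*((-2 - 5) - 6)) = 1/(3*(-7 - 6)) = (1/3)/(-13) = (1/3)*(-1/13) = -1/39 ≈ -0.025641)
D = -1/8 ≈ -0.12500
W(m, V) = (-8 + m)/(V + m) (W(m, V) = (m - 8)/(V + m) = (-8 + m)/(V + m))
P = -1/8 ≈ -0.12500
(W(-7, E)*P)*(-80) = (((-8 - 7)/(-1/39 - 7))*(-1/8))*(-80) = ((-15/(-274/39))*(-1/8))*(-80) = (-39/274*(-15)*(-1/8))*(-80) = ((585/274)*(-1/8))*(-80) = -585/2192*(-80) = 2925/137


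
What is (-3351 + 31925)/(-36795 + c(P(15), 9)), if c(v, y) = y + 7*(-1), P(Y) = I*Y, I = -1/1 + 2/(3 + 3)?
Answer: -28574/36793 ≈ -0.77662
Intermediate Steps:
I = -⅔ (I = -1*1 + 2/6 = -1 + 2*(⅙) = -1 + ⅓ = -⅔ ≈ -0.66667)
P(Y) = -2*Y/3
c(v, y) = -7 + y (c(v, y) = y - 7 = -7 + y)
(-3351 + 31925)/(-36795 + c(P(15), 9)) = (-3351 + 31925)/(-36795 + (-7 + 9)) = 28574/(-36795 + 2) = 28574/(-36793) = 28574*(-1/36793) = -28574/36793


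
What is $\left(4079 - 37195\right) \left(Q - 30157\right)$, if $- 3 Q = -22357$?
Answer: $\frac{2255663224}{3} \approx 7.5189 \cdot 10^{8}$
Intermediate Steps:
$Q = \frac{22357}{3}$ ($Q = \left(- \frac{1}{3}\right) \left(-22357\right) = \frac{22357}{3} \approx 7452.3$)
$\left(4079 - 37195\right) \left(Q - 30157\right) = \left(4079 - 37195\right) \left(\frac{22357}{3} - 30157\right) = \left(-33116\right) \left(- \frac{68114}{3}\right) = \frac{2255663224}{3}$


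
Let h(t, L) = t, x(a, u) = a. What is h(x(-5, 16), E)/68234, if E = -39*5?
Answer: -5/68234 ≈ -7.3277e-5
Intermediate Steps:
E = -195
h(x(-5, 16), E)/68234 = -5/68234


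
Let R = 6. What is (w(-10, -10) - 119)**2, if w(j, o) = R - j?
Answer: 10609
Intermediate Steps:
w(j, o) = 6 - j
(w(-10, -10) - 119)**2 = ((6 - 1*(-10)) - 119)**2 = ((6 + 10) - 119)**2 = (16 - 119)**2 = (-103)**2 = 10609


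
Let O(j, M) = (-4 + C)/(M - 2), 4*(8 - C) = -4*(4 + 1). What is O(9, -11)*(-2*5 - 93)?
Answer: 927/13 ≈ 71.308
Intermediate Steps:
C = 13 (C = 8 - (-1)*(4 + 1) = 8 - (-1)*5 = 8 - 1/4*(-20) = 8 + 5 = 13)
O(j, M) = 9/(-2 + M) (O(j, M) = (-4 + 13)/(M - 2) = 9/(-2 + M))
O(9, -11)*(-2*5 - 93) = (9/(-2 - 11))*(-2*5 - 93) = (9/(-13))*(-10 - 93) = (9*(-1/13))*(-103) = -9/13*(-103) = 927/13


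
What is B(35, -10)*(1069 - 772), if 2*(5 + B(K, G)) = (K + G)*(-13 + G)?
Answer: -173745/2 ≈ -86873.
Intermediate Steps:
B(K, G) = -5 + (-13 + G)*(G + K)/2 (B(K, G) = -5 + ((K + G)*(-13 + G))/2 = -5 + ((G + K)*(-13 + G))/2 = -5 + ((-13 + G)*(G + K))/2 = -5 + (-13 + G)*(G + K)/2)
B(35, -10)*(1069 - 772) = (-5 + (1/2)*(-10)**2 - 13/2*(-10) - 13/2*35 + (1/2)*(-10)*35)*(1069 - 772) = (-5 + (1/2)*100 + 65 - 455/2 - 175)*297 = (-5 + 50 + 65 - 455/2 - 175)*297 = -585/2*297 = -173745/2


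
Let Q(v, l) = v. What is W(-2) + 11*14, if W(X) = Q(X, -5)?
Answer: 152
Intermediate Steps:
W(X) = X
W(-2) + 11*14 = -2 + 11*14 = -2 + 154 = 152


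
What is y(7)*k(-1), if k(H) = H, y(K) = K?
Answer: -7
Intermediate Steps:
y(7)*k(-1) = 7*(-1) = -7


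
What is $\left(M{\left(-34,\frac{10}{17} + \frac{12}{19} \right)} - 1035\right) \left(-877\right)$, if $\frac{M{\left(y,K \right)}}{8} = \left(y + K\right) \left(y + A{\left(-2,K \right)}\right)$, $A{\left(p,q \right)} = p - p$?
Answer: $- \frac{131324611}{19} \approx -6.9118 \cdot 10^{6}$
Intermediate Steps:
$A{\left(p,q \right)} = 0$
$M{\left(y,K \right)} = 8 y \left(K + y\right)$ ($M{\left(y,K \right)} = 8 \left(y + K\right) \left(y + 0\right) = 8 \left(K + y\right) y = 8 y \left(K + y\right)$)
$\left(M{\left(-34,\frac{10}{17} + \frac{12}{19} \right)} - 1035\right) \left(-877\right) = \left(8 \left(-34\right) \left(\left(\frac{10}{17} + \frac{12}{19}\right) - 34\right) - 1035\right) \left(-877\right) = \left(8 \left(-34\right) \left(\frac{394}{323} - 34\right) - 1035\right) \left(-877\right) = \left(8 \left(-34\right) \left(- \frac{10588}{323}\right) - 1035\right) \left(-877\right) = \left(\frac{169408}{19} - 1035\right) \left(-877\right) = \frac{149743}{19} \left(-877\right) = - \frac{131324611}{19}$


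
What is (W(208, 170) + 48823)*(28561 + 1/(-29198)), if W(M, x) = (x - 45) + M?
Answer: 20496185964506/14599 ≈ 1.4039e+9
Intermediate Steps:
W(M, x) = -45 + M + x (W(M, x) = (-45 + x) + M = -45 + M + x)
(W(208, 170) + 48823)*(28561 + 1/(-29198)) = ((-45 + 208 + 170) + 48823)*(28561 + 1/(-29198)) = (333 + 48823)*(28561 - 1/29198) = 49156*(833924077/29198) = 20496185964506/14599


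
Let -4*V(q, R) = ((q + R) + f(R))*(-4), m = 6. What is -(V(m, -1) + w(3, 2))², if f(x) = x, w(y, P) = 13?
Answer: -289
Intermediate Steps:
V(q, R) = q + 2*R (V(q, R) = -((q + R) + R)*(-4)/4 = -((R + q) + R)*(-4)/4 = -(q + 2*R)*(-4)/4 = -(-8*R - 4*q)/4 = q + 2*R)
-(V(m, -1) + w(3, 2))² = -((6 + 2*(-1)) + 13)² = -((6 - 2) + 13)² = -(4 + 13)² = -1*17² = -1*289 = -289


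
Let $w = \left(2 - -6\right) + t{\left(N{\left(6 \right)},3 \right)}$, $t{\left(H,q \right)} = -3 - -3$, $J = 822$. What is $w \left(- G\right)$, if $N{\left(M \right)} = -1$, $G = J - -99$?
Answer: $-7368$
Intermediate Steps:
$G = 921$ ($G = 822 - -99 = 822 + 99 = 921$)
$t{\left(H,q \right)} = 0$ ($t{\left(H,q \right)} = -3 + 3 = 0$)
$w = 8$ ($w = \left(2 - -6\right) + 0 = \left(2 + 6\right) + 0 = 8 + 0 = 8$)
$w \left(- G\right) = 8 \left(\left(-1\right) 921\right) = 8 \left(-921\right) = -7368$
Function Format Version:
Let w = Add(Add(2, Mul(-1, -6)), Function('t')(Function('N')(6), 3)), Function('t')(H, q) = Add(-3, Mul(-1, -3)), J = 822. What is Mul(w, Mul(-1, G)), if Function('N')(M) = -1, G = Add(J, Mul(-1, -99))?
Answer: -7368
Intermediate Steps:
G = 921 (G = Add(822, Mul(-1, -99)) = Add(822, 99) = 921)
Function('t')(H, q) = 0 (Function('t')(H, q) = Add(-3, 3) = 0)
w = 8 (w = Add(Add(2, Mul(-1, -6)), 0) = Add(Add(2, 6), 0) = Add(8, 0) = 8)
Mul(w, Mul(-1, G)) = Mul(8, Mul(-1, 921)) = Mul(8, -921) = -7368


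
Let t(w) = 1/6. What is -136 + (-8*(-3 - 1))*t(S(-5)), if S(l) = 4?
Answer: -392/3 ≈ -130.67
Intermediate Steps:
t(w) = ⅙
-136 + (-8*(-3 - 1))*t(S(-5)) = -136 - 8*(-3 - 1)*(⅙) = -136 - 8*(-4)*(⅙) = -136 + 32*(⅙) = -136 + 16/3 = -392/3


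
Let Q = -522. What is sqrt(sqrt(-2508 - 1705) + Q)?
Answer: sqrt(-522 + I*sqrt(4213)) ≈ 1.4177 + 22.891*I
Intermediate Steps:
sqrt(sqrt(-2508 - 1705) + Q) = sqrt(sqrt(-2508 - 1705) - 522) = sqrt(sqrt(-4213) - 522) = sqrt(I*sqrt(4213) - 522) = sqrt(-522 + I*sqrt(4213))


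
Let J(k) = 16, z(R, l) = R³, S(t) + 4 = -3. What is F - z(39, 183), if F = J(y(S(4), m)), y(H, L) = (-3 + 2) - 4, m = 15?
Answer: -59303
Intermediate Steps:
S(t) = -7 (S(t) = -4 - 3 = -7)
y(H, L) = -5 (y(H, L) = -1 - 4 = -5)
F = 16
F - z(39, 183) = 16 - 1*39³ = 16 - 1*59319 = 16 - 59319 = -59303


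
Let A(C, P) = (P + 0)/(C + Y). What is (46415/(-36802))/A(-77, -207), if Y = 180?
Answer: 4780745/7618014 ≈ 0.62756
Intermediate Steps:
A(C, P) = P/(180 + C) (A(C, P) = (P + 0)/(C + 180) = P/(180 + C))
(46415/(-36802))/A(-77, -207) = (46415/(-36802))/((-207/(180 - 77))) = (46415*(-1/36802))/((-207/103)) = -46415/(36802*((-207*1/103))) = -46415/(36802*(-207/103)) = -46415/36802*(-103/207) = 4780745/7618014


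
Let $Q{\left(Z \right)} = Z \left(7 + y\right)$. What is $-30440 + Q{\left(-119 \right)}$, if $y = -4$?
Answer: $-30797$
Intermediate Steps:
$Q{\left(Z \right)} = 3 Z$ ($Q{\left(Z \right)} = Z \left(7 - 4\right) = Z 3 = 3 Z$)
$-30440 + Q{\left(-119 \right)} = -30440 + 3 \left(-119\right) = -30440 - 357 = -30797$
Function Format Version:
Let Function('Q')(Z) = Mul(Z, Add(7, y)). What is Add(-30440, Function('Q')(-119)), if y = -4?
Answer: -30797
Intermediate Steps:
Function('Q')(Z) = Mul(3, Z) (Function('Q')(Z) = Mul(Z, Add(7, -4)) = Mul(Z, 3) = Mul(3, Z))
Add(-30440, Function('Q')(-119)) = Add(-30440, Mul(3, -119)) = Add(-30440, -357) = -30797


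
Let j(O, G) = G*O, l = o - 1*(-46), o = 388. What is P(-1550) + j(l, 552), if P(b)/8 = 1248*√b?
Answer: 239568 + 49920*I*√62 ≈ 2.3957e+5 + 3.9307e+5*I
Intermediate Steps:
l = 434 (l = 388 - 1*(-46) = 388 + 46 = 434)
P(b) = 9984*√b (P(b) = 8*(1248*√b) = 9984*√b)
P(-1550) + j(l, 552) = 9984*√(-1550) + 552*434 = 9984*(5*I*√62) + 239568 = 49920*I*√62 + 239568 = 239568 + 49920*I*√62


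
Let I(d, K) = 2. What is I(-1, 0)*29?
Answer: 58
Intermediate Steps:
I(-1, 0)*29 = 2*29 = 58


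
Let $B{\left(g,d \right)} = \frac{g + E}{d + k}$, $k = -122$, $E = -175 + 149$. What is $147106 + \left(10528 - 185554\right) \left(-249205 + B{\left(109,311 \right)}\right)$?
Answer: $\frac{2747897748082}{63} \approx 4.3617 \cdot 10^{10}$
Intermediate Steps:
$E = -26$
$B{\left(g,d \right)} = \frac{-26 + g}{-122 + d}$ ($B{\left(g,d \right)} = \frac{g - 26}{d - 122} = \frac{-26 + g}{-122 + d}$)
$147106 + \left(10528 - 185554\right) \left(-249205 + B{\left(109,311 \right)}\right) = 147106 + \left(10528 - 185554\right) \left(-249205 + \frac{-26 + 109}{-122 + 311}\right) = 147106 - 175026 \left(-249205 + \frac{1}{189} \cdot 83\right) = 147106 - 175026 \left(-249205 + \frac{83}{189}\right) = 147106 - - \frac{2747888480404}{63} = 147106 + \frac{2747888480404}{63} = \frac{2747897748082}{63}$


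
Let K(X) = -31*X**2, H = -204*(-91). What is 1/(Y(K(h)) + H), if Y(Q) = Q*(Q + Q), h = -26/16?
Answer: 2048/65466193 ≈ 3.1283e-5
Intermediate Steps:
h = -13/8 (h = -26*1/16 = -13/8 ≈ -1.6250)
H = 18564
Y(Q) = 2*Q**2 (Y(Q) = Q*(2*Q) = 2*Q**2)
1/(Y(K(h)) + H) = 1/(2*(-31*(-13/8)**2)**2 + 18564) = 1/(2*(-31*169/64)**2 + 18564) = 1/(2*(-5239/64)**2 + 18564) = 1/(2*(27447121/4096) + 18564) = 1/(27447121/2048 + 18564) = 1/(65466193/2048) = 2048/65466193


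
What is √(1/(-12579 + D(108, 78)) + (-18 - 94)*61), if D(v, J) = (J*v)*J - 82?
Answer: I*√2837094147599861/644411 ≈ 82.656*I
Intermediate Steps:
D(v, J) = -82 + v*J² (D(v, J) = v*J² - 82 = -82 + v*J²)
√(1/(-12579 + D(108, 78)) + (-18 - 94)*61) = √(1/(-12579 + (-82 + 108*78²)) + (-18 - 94)*61) = √(1/(-12579 + (-82 + 108*6084)) - 112*61) = √(1/(-12579 + (-82 + 657072)) - 6832) = √(1/(-12579 + 656990) - 6832) = √(1/644411 - 6832) = √(-4402615951/644411) = I*√2837094147599861/644411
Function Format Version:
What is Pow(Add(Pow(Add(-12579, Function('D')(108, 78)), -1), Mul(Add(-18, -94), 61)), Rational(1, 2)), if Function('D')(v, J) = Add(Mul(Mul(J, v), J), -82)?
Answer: Mul(Rational(1, 644411), I, Pow(2837094147599861, Rational(1, 2))) ≈ Mul(82.656, I)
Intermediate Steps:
Function('D')(v, J) = Add(-82, Mul(v, Pow(J, 2))) (Function('D')(v, J) = Add(Mul(v, Pow(J, 2)), -82) = Add(-82, Mul(v, Pow(J, 2))))
Pow(Add(Pow(Add(-12579, Function('D')(108, 78)), -1), Mul(Add(-18, -94), 61)), Rational(1, 2)) = Pow(Add(Pow(Add(-12579, Add(-82, Mul(108, Pow(78, 2)))), -1), Mul(Add(-18, -94), 61)), Rational(1, 2)) = Pow(Add(Pow(Add(-12579, Add(-82, Mul(108, 6084))), -1), Mul(-112, 61)), Rational(1, 2)) = Pow(Add(Pow(Add(-12579, Add(-82, 657072)), -1), -6832), Rational(1, 2)) = Pow(Add(Pow(Add(-12579, 656990), -1), -6832), Rational(1, 2)) = Pow(Add(Pow(644411, -1), -6832), Rational(1, 2)) = Pow(Add(Rational(1, 644411), -6832), Rational(1, 2)) = Pow(Rational(-4402615951, 644411), Rational(1, 2)) = Mul(Rational(1, 644411), I, Pow(2837094147599861, Rational(1, 2)))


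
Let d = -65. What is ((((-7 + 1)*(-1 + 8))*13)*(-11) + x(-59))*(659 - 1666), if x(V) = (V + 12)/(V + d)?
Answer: -750004537/124 ≈ -6.0484e+6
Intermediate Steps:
x(V) = (12 + V)/(-65 + V) (x(V) = (V + 12)/(V - 65) = (12 + V)/(-65 + V))
((((-7 + 1)*(-1 + 8))*13)*(-11) + x(-59))*(659 - 1666) = ((((-7 + 1)*(-1 + 8))*13)*(-11) + (12 - 59)/(-65 - 59))*(659 - 1666) = ((-6*7*13)*(-11) - 47/(-124))*(-1007) = (-42*13*(-11) - 1/124*(-47))*(-1007) = (-546*(-11) + 47/124)*(-1007) = (6006 + 47/124)*(-1007) = (744791/124)*(-1007) = -750004537/124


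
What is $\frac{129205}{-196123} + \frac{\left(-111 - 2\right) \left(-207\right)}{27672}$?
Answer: $\frac{337384111}{1809038552} \approx 0.1865$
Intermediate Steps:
$\frac{129205}{-196123} + \frac{\left(-111 - 2\right) \left(-207\right)}{27672} = 129205 \left(- \frac{1}{196123}\right) + \left(-113\right) \left(-207\right) \frac{1}{27672} = - \frac{129205}{196123} + 23391 \cdot \frac{1}{27672} = - \frac{129205}{196123} + \frac{7797}{9224} = \frac{337384111}{1809038552}$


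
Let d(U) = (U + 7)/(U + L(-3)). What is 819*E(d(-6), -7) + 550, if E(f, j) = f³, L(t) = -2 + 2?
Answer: 13109/24 ≈ 546.21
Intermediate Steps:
L(t) = 0
d(U) = (7 + U)/U (d(U) = (U + 7)/(U + 0) = (7 + U)/U)
819*E(d(-6), -7) + 550 = 819*((7 - 6)/(-6))³ + 550 = 819*(-⅙*1)³ + 550 = 819*(-⅙)³ + 550 = 819*(-1/216) + 550 = -91/24 + 550 = 13109/24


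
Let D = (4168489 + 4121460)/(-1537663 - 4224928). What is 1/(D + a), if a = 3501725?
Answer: 5762591/20179000679526 ≈ 2.8557e-7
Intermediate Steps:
D = -8289949/5762591 (D = 8289949/(-5762591) = 8289949*(-1/5762591) = -8289949/5762591 ≈ -1.4386)
1/(D + a) = 1/(-8289949/5762591 + 3501725) = 1/(20179000679526/5762591) = 5762591/20179000679526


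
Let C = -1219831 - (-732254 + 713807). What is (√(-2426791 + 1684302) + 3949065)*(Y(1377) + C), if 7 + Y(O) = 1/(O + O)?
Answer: -1451777571282205/306 - 3308630813*I*√742489/2754 ≈ -4.7444e+12 - 1.0352e+9*I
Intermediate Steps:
C = -1201384 (C = -1219831 - 1*(-18447) = -1219831 + 18447 = -1201384)
Y(O) = -7 + 1/(2*O) (Y(O) = -7 + 1/(O + O) = -7 + 1/(2*O))
(√(-2426791 + 1684302) + 3949065)*(Y(1377) + C) = (√(-2426791 + 1684302) + 3949065)*((-7 + (½)/1377) - 1201384) = (√(-742489) + 3949065)*((-7 + (½)*(1/1377)) - 1201384) = (I*√742489 + 3949065)*((-7 + 1/2754) - 1201384) = (3949065 + I*√742489)*(-19277/2754 - 1201384) = (3949065 + I*√742489)*(-3308630813/2754) = -1451777571282205/306 - 3308630813*I*√742489/2754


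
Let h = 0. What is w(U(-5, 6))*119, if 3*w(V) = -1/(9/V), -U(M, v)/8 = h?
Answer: 0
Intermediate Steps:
U(M, v) = 0 (U(M, v) = -8*0 = 0)
w(V) = -V/27 (w(V) = (-1/(9/V))/3 = (-V/9)/3 = -V/27)
w(U(-5, 6))*119 = -1/27*0*119 = 0*119 = 0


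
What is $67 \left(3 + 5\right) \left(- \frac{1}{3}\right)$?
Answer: $- \frac{536}{3} \approx -178.67$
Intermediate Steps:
$67 \left(3 + 5\right) \left(- \frac{1}{3}\right) = 67 \cdot 8 \left(\left(-1\right) \frac{1}{3}\right) = 67 \cdot 8 \left(- \frac{1}{3}\right) = 67 \left(- \frac{8}{3}\right) = - \frac{536}{3}$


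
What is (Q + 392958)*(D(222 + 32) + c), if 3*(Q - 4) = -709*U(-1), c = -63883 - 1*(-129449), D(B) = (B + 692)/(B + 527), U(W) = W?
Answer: 5491335574840/213 ≈ 2.5781e+10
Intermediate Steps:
D(B) = (692 + B)/(527 + B)
c = 65566 (c = -63883 + 129449 = 65566)
Q = 721/3 (Q = 4 + (-709*(-1))/3 = 4 + (1/3)*709 = 4 + 709/3 = 721/3 ≈ 240.33)
(Q + 392958)*(D(222 + 32) + c) = (721/3 + 392958)*((692 + (222 + 32))/(527 + (222 + 32)) + 65566) = 1179595*((692 + 254)/(527 + 254) + 65566)/3 = 1179595*(946/781 + 65566)/3 = 1179595*((1/781)*946 + 65566)/3 = 1179595*(86/71 + 65566)/3 = (1179595/3)*(4655272/71) = 5491335574840/213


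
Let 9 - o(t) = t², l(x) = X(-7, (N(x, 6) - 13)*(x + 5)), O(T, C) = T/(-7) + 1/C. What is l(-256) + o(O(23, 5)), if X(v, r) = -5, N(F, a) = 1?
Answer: -6764/1225 ≈ -5.5216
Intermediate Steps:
O(T, C) = 1/C - T/7 (O(T, C) = T*(-⅐) + 1/C = -T/7 + 1/C = 1/C - T/7)
l(x) = -5
o(t) = 9 - t²
l(-256) + o(O(23, 5)) = -5 + (9 - (1/5 - ⅐*23)²) = -5 + (9 - (⅕ - 23/7)²) = -5 + (9 - (-108/35)²) = -5 + (9 - 1*11664/1225) = -5 + (9 - 11664/1225) = -5 - 639/1225 = -6764/1225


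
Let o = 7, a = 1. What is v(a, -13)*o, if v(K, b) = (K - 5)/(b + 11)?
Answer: 14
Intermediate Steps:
v(K, b) = (-5 + K)/(11 + b)
v(a, -13)*o = ((-5 + 1)/(11 - 13))*7 = (-4/(-2))*7 = -1/2*(-4)*7 = 2*7 = 14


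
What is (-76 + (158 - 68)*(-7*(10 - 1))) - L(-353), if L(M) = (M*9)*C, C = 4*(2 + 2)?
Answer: 45086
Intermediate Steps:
C = 16 (C = 4*4 = 16)
L(M) = 144*M (L(M) = (M*9)*16 = (9*M)*16 = 144*M)
(-76 + (158 - 68)*(-7*(10 - 1))) - L(-353) = (-76 + (158 - 68)*(-7*(10 - 1))) - 144*(-353) = (-76 + 90*(-7*9)) - 1*(-50832) = (-76 + 90*(-63)) + 50832 = (-76 - 5670) + 50832 = -5746 + 50832 = 45086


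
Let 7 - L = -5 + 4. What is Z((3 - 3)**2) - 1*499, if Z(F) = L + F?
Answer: -491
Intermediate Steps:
L = 8 (L = 7 - (-5 + 4) = 7 - 1*(-1) = 7 + 1 = 8)
Z(F) = 8 + F
Z((3 - 3)**2) - 1*499 = (8 + (3 - 3)**2) - 1*499 = (8 + 0**2) - 499 = (8 + 0) - 499 = 8 - 499 = -491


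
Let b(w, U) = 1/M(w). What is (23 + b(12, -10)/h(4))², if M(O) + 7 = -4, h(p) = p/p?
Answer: 63504/121 ≈ 524.83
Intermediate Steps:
h(p) = 1
M(O) = -11 (M(O) = -7 - 4 = -11)
b(w, U) = -1/11 (b(w, U) = 1/(-11) = -1/11)
(23 + b(12, -10)/h(4))² = (23 - 1/11/1)² = (23 - 1/11*1)² = (23 - 1/11)² = (252/11)² = 63504/121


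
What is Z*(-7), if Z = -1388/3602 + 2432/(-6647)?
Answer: 62951350/11971247 ≈ 5.2585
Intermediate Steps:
Z = -8993050/11971247 (Z = -1388*1/3602 + 2432*(-1/6647) = -694/1801 - 2432/6647 = -8993050/11971247 ≈ -0.75122)
Z*(-7) = -8993050/11971247*(-7) = 62951350/11971247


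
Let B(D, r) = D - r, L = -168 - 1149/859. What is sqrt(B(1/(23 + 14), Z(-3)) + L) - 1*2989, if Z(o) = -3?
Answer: -2989 + I*sqrt(168000138767)/31783 ≈ -2989.0 + 12.896*I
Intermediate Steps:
L = -145461/859 (L = -168 - 1149/859 = -145461/859 ≈ -169.34)
sqrt(B(1/(23 + 14), Z(-3)) + L) - 1*2989 = sqrt((1/(23 + 14) - 1*(-3)) - 145461/859) - 1*2989 = sqrt((1/37 + 3) - 145461/859) - 2989 = sqrt(112/37 - 145461/859) - 2989 = sqrt(-5285849/31783) - 2989 = I*sqrt(168000138767)/31783 - 2989 = -2989 + I*sqrt(168000138767)/31783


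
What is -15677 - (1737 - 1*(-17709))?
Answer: -35123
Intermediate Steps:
-15677 - (1737 - 1*(-17709)) = -15677 - (1737 + 17709) = -15677 - 1*19446 = -15677 - 19446 = -35123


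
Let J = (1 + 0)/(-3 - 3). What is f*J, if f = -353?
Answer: 353/6 ≈ 58.833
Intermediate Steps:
J = -⅙ (J = 1/(-6) = 1*(-⅙) = -⅙ ≈ -0.16667)
f*J = -353*(-⅙) = 353/6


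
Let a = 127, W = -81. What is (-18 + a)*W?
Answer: -8829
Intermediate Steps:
(-18 + a)*W = (-18 + 127)*(-81) = 109*(-81) = -8829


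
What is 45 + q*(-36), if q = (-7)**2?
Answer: -1719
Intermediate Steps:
q = 49
45 + q*(-36) = 45 + 49*(-36) = 45 - 1764 = -1719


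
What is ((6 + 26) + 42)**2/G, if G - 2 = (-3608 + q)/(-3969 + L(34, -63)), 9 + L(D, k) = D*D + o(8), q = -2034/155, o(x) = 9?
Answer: 596904535/358326 ≈ 1665.8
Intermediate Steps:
q = -2034/155 (q = -2034*1/155 = -2034/155 ≈ -13.123)
L(D, k) = D**2 (L(D, k) = -9 + (D*D + 9) = -9 + (D**2 + 9) = -9 + (9 + D**2) = D**2)
G = 1433304/436015 (G = 2 + (-3608 - 2034/155)/(-3969 + 34**2) = 2 - 561274/(155*(-3969 + 1156)) = 2 - 561274/155/(-2813) = 2 - 561274/155*(-1/2813) = 2 + 561274/436015 = 1433304/436015 ≈ 3.2873)
((6 + 26) + 42)**2/G = ((6 + 26) + 42)**2/(1433304/436015) = (32 + 42)**2*(436015/1433304) = 74**2*(436015/1433304) = 5476*(436015/1433304) = 596904535/358326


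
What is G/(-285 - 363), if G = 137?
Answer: -137/648 ≈ -0.21142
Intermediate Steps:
G/(-285 - 363) = 137/(-285 - 363) = 137/(-648) = 137*(-1/648) = -137/648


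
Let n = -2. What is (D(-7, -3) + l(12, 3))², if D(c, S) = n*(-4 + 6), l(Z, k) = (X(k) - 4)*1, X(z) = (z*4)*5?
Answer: 2704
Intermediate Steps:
X(z) = 20*z (X(z) = (4*z)*5 = 20*z)
l(Z, k) = -4 + 20*k (l(Z, k) = (20*k - 4)*1 = (-4 + 20*k)*1 = -4 + 20*k)
D(c, S) = -4 (D(c, S) = -2*(-4 + 6) = -2*2 = -4)
(D(-7, -3) + l(12, 3))² = (-4 + (-4 + 20*3))² = (-4 + (-4 + 60))² = (-4 + 56)² = 52² = 2704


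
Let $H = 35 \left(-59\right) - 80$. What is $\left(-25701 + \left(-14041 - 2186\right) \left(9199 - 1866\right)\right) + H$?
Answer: $-119020437$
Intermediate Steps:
$H = -2145$ ($H = -2065 - 80 = -2145$)
$\left(-25701 + \left(-14041 - 2186\right) \left(9199 - 1866\right)\right) + H = \left(-25701 + \left(-14041 - 2186\right) \left(9199 - 1866\right)\right) - 2145 = \left(-25701 - 118992591\right) - 2145 = -119018292 - 2145 = -119020437$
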